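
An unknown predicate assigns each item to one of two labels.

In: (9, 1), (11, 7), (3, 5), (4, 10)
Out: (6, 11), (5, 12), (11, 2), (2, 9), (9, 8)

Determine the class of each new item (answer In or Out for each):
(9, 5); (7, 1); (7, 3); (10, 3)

In, In, In, Out

The classifier is using: sum is even.
(9, 5) — 9+5 = 14, hence In.
(7, 1) — 7+1 = 8, hence In.
(7, 3) — 7+3 = 10, hence In.
(10, 3) — 10+3 = 13, hence Out.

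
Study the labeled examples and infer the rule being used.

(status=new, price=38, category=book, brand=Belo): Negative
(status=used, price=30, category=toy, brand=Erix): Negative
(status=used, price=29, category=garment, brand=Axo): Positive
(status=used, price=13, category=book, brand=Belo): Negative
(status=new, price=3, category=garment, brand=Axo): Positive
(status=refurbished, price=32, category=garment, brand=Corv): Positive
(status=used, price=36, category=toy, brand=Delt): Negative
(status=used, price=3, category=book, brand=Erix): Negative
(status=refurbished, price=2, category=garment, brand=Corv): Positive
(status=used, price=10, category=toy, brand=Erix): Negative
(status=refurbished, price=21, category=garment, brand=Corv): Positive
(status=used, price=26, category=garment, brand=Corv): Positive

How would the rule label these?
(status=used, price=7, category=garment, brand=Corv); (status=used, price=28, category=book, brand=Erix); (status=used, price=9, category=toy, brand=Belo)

Positive, Negative, Negative

The common property of the 'Positive' items is: category is garment. No 'Negative' item has it.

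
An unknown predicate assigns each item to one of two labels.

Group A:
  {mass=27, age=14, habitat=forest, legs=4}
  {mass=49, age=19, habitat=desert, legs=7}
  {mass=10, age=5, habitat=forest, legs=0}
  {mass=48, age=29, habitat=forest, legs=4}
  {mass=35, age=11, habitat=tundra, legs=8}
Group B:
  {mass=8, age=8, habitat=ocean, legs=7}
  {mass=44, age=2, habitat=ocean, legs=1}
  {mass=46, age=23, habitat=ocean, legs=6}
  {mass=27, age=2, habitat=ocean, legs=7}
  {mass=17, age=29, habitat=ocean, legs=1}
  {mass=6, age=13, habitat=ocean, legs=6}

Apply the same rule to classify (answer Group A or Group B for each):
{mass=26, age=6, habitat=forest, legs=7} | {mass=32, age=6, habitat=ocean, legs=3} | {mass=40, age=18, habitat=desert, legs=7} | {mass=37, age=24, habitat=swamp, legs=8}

The pattern is that an item is 'Group A' exactly when: habitat is not ocean.

Group A, Group B, Group A, Group A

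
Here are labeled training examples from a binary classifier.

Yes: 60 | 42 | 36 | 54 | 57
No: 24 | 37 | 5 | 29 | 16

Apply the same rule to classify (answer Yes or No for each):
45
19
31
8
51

One predicate separates the groups cleanly: multiple of 3 AND at least 29.
Yes: 45, since 45 = 3·15, 45 ≥ 29. No: 19, since 19 = 3·6 + 1, 19 < 29. No: 31, since 31 = 3·10 + 1, 31 ≥ 29. No: 8, since 8 = 3·2 + 2, 8 < 29. Yes: 51, since 51 = 3·17, 51 ≥ 29.

Yes, No, No, No, Yes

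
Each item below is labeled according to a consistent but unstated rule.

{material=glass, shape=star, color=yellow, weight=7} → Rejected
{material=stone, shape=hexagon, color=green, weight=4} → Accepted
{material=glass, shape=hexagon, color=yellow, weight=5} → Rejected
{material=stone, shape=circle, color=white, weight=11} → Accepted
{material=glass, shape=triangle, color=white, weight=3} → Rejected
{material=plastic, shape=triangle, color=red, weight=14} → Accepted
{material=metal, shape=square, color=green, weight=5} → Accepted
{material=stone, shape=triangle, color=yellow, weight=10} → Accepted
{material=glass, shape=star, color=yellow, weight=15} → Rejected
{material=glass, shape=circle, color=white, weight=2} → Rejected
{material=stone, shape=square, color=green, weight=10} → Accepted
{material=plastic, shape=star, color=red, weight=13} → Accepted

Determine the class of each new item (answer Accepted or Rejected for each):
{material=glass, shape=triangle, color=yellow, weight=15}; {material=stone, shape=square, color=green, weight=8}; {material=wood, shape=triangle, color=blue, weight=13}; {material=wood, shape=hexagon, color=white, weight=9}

The pattern is that an item is 'Accepted' exactly when: material is not glass.
{material=glass, shape=triangle, color=yellow, weight=15}: Rejected (material is glass). {material=stone, shape=square, color=green, weight=8}: Accepted (material is stone). {material=wood, shape=triangle, color=blue, weight=13}: Accepted (material is wood). {material=wood, shape=hexagon, color=white, weight=9}: Accepted (material is wood).

Rejected, Accepted, Accepted, Accepted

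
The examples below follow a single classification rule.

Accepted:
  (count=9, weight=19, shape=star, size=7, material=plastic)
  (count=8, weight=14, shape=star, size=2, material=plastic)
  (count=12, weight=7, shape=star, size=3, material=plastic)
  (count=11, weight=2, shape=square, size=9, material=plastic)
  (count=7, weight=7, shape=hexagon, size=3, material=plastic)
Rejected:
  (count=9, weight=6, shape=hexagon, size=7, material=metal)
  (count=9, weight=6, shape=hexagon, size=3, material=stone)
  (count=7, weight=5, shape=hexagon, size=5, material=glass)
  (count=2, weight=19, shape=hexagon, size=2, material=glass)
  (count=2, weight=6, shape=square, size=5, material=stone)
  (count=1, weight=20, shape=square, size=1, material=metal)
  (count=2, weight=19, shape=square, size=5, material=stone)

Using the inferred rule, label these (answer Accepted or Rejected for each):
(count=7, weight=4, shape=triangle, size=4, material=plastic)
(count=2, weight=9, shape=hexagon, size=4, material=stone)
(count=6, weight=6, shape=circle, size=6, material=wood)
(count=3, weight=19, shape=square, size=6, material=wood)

Accepted, Rejected, Rejected, Rejected

The pattern is that an item is 'Accepted' exactly when: material is plastic.
(count=7, weight=4, shape=triangle, size=4, material=plastic): material is plastic — qualifies, so Accepted.
(count=2, weight=9, shape=hexagon, size=4, material=stone): material is stone — lacks this property, so Rejected.
(count=6, weight=6, shape=circle, size=6, material=wood): material is wood — lacks this property, so Rejected.
(count=3, weight=19, shape=square, size=6, material=wood): material is wood — lacks this property, so Rejected.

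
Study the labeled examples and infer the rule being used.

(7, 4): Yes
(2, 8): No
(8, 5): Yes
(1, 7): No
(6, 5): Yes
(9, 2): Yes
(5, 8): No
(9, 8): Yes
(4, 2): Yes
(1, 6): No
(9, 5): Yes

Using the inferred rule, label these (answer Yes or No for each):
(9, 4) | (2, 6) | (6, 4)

Yes, No, Yes

A rule that fits every label: first > second — true of each 'Yes' example, false of each 'No' one.
(9, 4): 9 > 4 — has this property, so Yes.
(2, 6): 2 < 6 — lacks this property, so No.
(6, 4): 6 > 4 — has this property, so Yes.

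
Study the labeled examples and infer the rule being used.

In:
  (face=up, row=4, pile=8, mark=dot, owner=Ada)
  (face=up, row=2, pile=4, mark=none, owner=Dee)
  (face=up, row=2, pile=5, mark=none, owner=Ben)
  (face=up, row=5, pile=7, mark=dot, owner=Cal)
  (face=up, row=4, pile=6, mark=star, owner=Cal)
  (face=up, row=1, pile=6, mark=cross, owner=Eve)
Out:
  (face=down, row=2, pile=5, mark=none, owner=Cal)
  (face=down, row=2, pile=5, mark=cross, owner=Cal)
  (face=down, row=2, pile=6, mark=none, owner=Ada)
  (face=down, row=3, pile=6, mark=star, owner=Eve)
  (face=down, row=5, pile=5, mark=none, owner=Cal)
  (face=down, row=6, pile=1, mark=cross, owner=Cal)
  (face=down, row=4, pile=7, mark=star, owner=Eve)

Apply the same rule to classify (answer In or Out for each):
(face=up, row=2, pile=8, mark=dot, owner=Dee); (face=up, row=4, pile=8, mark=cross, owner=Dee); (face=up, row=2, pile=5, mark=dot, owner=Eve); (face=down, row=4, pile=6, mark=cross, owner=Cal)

In, In, In, Out

The common property of the 'In' items is: face is up. No 'Out' item has it.
(face=up, row=2, pile=8, mark=dot, owner=Dee) — face is up, hence In.
(face=up, row=4, pile=8, mark=cross, owner=Dee) — face is up, hence In.
(face=up, row=2, pile=5, mark=dot, owner=Eve) — face is up, hence In.
(face=down, row=4, pile=6, mark=cross, owner=Cal) — face is down, hence Out.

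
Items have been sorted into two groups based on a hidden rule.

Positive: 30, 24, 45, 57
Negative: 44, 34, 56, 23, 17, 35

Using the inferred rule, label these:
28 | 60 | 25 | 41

Comparing the two groups points to one rule — multiple of 3.
28 — 28 = 3·9 + 1, hence Negative. 60 — 60 = 3·20, hence Positive. 25 — 25 = 3·8 + 1, hence Negative. 41 — 41 = 3·13 + 2, hence Negative.

Negative, Positive, Negative, Negative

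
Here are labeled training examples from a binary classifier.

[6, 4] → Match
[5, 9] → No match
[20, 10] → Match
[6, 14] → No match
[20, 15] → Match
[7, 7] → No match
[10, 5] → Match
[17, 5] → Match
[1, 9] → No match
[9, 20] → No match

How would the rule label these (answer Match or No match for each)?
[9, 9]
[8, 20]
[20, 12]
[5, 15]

All 'Match' examples share one property — first > second — and every 'No match' example lacks it.
No match: [9, 9], since 9 = 9. No match: [8, 20], since 8 < 20. Match: [20, 12], since 20 > 12. No match: [5, 15], since 5 < 15.

No match, No match, Match, No match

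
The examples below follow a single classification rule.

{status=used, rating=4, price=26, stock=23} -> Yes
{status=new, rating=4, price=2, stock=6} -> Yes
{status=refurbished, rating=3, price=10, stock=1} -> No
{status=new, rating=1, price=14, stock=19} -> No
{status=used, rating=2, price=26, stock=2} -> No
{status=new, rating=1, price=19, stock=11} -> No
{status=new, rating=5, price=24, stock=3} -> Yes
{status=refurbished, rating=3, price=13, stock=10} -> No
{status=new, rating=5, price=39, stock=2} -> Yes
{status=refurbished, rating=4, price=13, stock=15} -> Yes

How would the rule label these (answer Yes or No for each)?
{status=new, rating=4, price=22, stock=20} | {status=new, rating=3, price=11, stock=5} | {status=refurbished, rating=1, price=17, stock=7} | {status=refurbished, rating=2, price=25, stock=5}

Yes, No, No, No

'Yes' ⟺ rating ≥ 4.
{status=new, rating=4, price=22, stock=20}: rating = 4, passes → Yes. {status=new, rating=3, price=11, stock=5}: rating = 3, does not satisfy this → No. {status=refurbished, rating=1, price=17, stock=7}: rating = 1, does not satisfy this → No. {status=refurbished, rating=2, price=25, stock=5}: rating = 2, does not satisfy this → No.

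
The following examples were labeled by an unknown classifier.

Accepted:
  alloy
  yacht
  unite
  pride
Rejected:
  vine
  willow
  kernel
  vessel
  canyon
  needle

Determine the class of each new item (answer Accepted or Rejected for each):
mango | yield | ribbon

Accepted, Accepted, Rejected

A rule that fits every label: odd length — true of each 'Accepted' example, false of each 'Rejected' one.
Accepted: mango, since length 5. Accepted: yield, since length 5. Rejected: ribbon, since length 6.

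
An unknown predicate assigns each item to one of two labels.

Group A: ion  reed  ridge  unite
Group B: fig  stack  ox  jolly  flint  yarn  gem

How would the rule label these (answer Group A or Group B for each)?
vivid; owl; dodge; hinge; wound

The distinguishing property — has ≥ 2 vowels — holds for all the 'Group A' cases and none of the 'Group B' cases.
vivid — 2 vowels, hence Group A.
owl — 1 vowel, hence Group B.
dodge — 2 vowels, hence Group A.
hinge — 2 vowels, hence Group A.
wound — 2 vowels, hence Group A.

Group A, Group B, Group A, Group A, Group A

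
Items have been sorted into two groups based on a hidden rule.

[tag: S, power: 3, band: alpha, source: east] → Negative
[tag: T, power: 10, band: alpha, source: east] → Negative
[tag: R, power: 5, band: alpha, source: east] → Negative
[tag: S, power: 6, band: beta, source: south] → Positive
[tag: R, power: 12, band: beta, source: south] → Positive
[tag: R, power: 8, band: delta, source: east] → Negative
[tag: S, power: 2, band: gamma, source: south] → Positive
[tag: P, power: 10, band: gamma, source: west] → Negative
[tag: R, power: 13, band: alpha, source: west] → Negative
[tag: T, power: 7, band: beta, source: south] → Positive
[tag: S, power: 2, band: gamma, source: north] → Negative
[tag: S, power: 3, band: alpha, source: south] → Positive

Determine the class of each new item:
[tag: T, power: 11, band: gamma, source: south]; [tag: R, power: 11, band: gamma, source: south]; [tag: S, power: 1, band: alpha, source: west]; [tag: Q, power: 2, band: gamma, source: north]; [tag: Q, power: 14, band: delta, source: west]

A rule that fits every label: source is south — true of each 'Positive' example, false of each 'Negative' one.
[tag: T, power: 11, band: gamma, source: south]: source is south — has this property, so Positive. [tag: R, power: 11, band: gamma, source: south]: source is south — has this property, so Positive. [tag: S, power: 1, band: alpha, source: west]: source is west — lacks this property, so Negative. [tag: Q, power: 2, band: gamma, source: north]: source is north — lacks this property, so Negative. [tag: Q, power: 14, band: delta, source: west]: source is west — lacks this property, so Negative.

Positive, Positive, Negative, Negative, Negative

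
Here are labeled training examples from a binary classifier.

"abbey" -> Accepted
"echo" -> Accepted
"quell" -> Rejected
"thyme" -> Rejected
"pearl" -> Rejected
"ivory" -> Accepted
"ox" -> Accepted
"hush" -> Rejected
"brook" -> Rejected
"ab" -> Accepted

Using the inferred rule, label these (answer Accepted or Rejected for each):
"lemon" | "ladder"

The common property of the 'Accepted' items is: starts with a vowel. No 'Rejected' item has it.

Rejected, Rejected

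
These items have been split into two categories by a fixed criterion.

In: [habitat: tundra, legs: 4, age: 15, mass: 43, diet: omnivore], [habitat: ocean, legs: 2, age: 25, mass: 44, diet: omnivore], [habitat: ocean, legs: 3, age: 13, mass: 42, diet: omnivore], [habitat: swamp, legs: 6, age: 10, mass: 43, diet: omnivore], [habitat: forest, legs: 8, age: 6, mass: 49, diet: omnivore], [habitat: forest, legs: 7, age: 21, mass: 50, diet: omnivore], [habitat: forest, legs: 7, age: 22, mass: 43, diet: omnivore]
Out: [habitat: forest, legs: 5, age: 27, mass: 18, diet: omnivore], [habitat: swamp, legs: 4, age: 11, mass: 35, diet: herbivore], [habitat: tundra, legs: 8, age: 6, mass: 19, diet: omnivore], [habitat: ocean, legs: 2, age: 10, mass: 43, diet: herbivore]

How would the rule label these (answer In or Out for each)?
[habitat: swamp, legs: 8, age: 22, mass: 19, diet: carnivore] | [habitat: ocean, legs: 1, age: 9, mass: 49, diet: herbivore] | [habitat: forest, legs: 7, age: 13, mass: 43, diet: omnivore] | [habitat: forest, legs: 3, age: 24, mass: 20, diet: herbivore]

A rule that fits every label: diet is omnivore AND mass ≥ 35 — true of each 'In' example, false of each 'Out' one.
[habitat: swamp, legs: 8, age: 22, mass: 19, diet: carnivore] → diet is carnivore, mass = 19 → Out.
[habitat: ocean, legs: 1, age: 9, mass: 49, diet: herbivore] → diet is herbivore, mass = 49 → Out.
[habitat: forest, legs: 7, age: 13, mass: 43, diet: omnivore] → diet is omnivore, mass = 43 → In.
[habitat: forest, legs: 3, age: 24, mass: 20, diet: herbivore] → diet is herbivore, mass = 20 → Out.

Out, Out, In, Out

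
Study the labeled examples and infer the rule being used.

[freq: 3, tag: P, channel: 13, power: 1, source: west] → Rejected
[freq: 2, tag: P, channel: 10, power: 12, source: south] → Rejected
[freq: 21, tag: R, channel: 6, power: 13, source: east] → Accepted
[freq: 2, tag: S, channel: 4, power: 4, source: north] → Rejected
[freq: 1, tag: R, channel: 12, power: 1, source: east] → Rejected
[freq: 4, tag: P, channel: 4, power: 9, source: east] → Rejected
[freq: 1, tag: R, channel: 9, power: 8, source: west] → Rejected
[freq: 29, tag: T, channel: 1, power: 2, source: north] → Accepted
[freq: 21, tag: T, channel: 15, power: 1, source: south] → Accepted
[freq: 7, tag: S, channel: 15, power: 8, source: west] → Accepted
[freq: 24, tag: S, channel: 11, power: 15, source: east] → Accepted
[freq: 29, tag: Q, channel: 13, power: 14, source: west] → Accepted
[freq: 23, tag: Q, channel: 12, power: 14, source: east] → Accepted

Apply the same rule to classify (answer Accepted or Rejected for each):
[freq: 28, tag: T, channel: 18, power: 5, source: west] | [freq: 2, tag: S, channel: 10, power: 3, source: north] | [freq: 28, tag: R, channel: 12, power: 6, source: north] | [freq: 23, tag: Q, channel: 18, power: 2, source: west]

Accepted, Rejected, Accepted, Accepted

The classifier is using: freq ≥ 7.
[freq: 28, tag: T, channel: 18, power: 5, source: west]: freq = 28, meets the rule → Accepted.
[freq: 2, tag: S, channel: 10, power: 3, source: north]: freq = 2, does not fit → Rejected.
[freq: 28, tag: R, channel: 12, power: 6, source: north]: freq = 28, meets the rule → Accepted.
[freq: 23, tag: Q, channel: 18, power: 2, source: west]: freq = 23, meets the rule → Accepted.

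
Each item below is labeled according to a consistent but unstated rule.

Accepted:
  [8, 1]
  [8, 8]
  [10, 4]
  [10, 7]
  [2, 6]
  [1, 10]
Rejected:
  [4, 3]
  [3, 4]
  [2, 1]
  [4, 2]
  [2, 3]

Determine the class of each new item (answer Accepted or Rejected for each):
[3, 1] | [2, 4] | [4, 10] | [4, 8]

Rejected, Rejected, Accepted, Accepted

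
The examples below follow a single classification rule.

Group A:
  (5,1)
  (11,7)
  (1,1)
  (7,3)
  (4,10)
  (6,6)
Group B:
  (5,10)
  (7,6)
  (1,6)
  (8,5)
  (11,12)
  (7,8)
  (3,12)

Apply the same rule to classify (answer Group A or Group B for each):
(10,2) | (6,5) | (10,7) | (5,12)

Group A, Group B, Group B, Group B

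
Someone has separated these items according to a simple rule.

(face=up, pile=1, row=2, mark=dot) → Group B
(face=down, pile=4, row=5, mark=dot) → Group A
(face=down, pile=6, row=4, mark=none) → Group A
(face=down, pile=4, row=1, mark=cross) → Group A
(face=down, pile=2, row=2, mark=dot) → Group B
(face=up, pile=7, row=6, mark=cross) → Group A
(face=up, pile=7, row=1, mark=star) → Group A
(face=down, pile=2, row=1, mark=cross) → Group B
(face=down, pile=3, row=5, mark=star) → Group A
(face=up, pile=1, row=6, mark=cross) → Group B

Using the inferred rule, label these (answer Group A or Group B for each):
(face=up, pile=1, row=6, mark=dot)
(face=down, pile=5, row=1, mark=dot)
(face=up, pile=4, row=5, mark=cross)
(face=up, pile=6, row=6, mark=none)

The rule appears to be: pile ≥ 3.
(face=up, pile=1, row=6, mark=dot) — pile = 1, hence Group B. (face=down, pile=5, row=1, mark=dot) — pile = 5, hence Group A. (face=up, pile=4, row=5, mark=cross) — pile = 4, hence Group A. (face=up, pile=6, row=6, mark=none) — pile = 6, hence Group A.

Group B, Group A, Group A, Group A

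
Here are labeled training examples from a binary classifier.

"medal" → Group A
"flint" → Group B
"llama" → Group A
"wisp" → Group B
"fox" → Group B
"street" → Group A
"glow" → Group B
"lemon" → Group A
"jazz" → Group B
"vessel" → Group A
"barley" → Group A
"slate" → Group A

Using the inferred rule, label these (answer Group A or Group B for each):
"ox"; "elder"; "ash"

Group B, Group A, Group B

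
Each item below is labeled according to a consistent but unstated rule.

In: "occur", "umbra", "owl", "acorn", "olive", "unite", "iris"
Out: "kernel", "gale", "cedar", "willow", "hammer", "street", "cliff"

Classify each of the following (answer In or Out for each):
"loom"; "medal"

All 'In' examples share one property — starts with a vowel — and every 'Out' example lacks it.
"loom": starts with 'l' — lacks this property, so Out. "medal": starts with 'm' — lacks this property, so Out.

Out, Out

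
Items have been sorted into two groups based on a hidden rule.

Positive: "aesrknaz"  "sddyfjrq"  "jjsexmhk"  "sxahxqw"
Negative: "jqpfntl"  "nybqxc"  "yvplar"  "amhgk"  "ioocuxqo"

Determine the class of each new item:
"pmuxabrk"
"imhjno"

Negative, Negative

Looking at the examples, the only property every 'Positive' case has and every 'Negative' case lacks is: contains 's'.
"pmuxabrk" — no 's', hence Negative.
"imhjno" — no 's', hence Negative.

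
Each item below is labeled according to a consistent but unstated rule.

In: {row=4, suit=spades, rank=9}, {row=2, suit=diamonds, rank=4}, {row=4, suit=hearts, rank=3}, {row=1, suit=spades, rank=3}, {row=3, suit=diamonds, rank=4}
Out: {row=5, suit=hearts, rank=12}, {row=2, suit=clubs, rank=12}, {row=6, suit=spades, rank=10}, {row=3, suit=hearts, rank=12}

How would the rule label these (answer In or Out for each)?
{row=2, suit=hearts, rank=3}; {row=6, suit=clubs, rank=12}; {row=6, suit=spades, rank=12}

In, Out, Out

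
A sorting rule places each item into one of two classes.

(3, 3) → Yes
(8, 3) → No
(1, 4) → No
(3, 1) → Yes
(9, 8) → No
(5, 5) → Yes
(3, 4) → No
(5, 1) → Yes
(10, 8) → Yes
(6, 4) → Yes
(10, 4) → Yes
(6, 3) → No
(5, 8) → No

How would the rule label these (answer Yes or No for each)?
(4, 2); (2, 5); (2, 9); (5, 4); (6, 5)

Yes, No, No, No, No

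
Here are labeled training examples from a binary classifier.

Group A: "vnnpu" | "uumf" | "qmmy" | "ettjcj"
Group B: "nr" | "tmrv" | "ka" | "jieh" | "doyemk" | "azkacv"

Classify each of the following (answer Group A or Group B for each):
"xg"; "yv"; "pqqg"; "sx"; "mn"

The distinguishing property — has a double letter — holds for all the 'Group A' cases and none of the 'Group B' cases.
"xg": no doubled letter — lacks this property, so Group B. "yv": no doubled letter — lacks this property, so Group B. "pqqg": 'qq' doubled — satisfies this, so Group A. "sx": no doubled letter — lacks this property, so Group B. "mn": no doubled letter — lacks this property, so Group B.

Group B, Group B, Group A, Group B, Group B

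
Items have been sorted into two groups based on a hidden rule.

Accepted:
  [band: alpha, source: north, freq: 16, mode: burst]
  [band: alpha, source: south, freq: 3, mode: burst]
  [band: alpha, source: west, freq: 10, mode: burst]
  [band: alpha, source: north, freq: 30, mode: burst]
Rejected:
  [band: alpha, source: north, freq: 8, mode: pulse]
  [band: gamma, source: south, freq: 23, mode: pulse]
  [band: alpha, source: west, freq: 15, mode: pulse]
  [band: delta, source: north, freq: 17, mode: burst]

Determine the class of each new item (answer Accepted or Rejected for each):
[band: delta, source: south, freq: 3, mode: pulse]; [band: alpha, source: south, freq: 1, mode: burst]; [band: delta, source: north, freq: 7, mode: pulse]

Rejected, Accepted, Rejected

The distinguishing property — band is alpha AND mode is burst — holds for all the 'Accepted' cases and none of the 'Rejected' cases.
[band: delta, source: south, freq: 3, mode: pulse]: Rejected (band is delta, mode is pulse). [band: alpha, source: south, freq: 1, mode: burst]: Accepted (band is alpha, mode is burst). [band: delta, source: north, freq: 7, mode: pulse]: Rejected (band is delta, mode is pulse).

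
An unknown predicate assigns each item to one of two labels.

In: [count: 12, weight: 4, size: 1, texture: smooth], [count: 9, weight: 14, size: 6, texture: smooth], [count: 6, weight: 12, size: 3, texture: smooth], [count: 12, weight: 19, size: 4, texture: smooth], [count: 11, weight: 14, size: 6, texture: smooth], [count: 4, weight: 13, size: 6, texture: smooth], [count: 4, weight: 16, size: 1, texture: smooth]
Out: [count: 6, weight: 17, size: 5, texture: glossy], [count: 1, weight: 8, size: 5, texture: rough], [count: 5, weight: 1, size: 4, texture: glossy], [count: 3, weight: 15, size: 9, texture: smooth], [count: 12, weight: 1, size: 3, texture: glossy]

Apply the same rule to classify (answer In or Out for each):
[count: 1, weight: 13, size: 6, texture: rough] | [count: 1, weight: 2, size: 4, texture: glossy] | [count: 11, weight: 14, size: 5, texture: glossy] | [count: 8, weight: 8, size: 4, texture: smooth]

Out, Out, Out, In

The pattern is that an item is 'In' exactly when: texture is smooth AND size ≤ 6.
[count: 1, weight: 13, size: 6, texture: rough] → texture is rough, size = 6 → Out.
[count: 1, weight: 2, size: 4, texture: glossy] → texture is glossy, size = 4 → Out.
[count: 11, weight: 14, size: 5, texture: glossy] → texture is glossy, size = 5 → Out.
[count: 8, weight: 8, size: 4, texture: smooth] → texture is smooth, size = 4 → In.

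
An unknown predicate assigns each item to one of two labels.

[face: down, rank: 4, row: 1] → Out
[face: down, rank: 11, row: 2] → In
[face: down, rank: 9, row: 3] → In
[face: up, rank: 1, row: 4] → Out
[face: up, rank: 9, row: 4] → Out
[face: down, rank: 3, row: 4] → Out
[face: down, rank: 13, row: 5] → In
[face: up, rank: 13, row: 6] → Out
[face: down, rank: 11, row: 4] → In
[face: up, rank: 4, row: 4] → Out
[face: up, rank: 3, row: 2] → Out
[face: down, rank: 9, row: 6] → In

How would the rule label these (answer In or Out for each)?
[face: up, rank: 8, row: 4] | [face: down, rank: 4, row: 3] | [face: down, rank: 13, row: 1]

Out, Out, In

The classifier is using: face is down AND rank ≥ 9.
[face: up, rank: 8, row: 4] → face is up, rank = 8 → Out. [face: down, rank: 4, row: 3] → face is down, rank = 4 → Out. [face: down, rank: 13, row: 1] → face is down, rank = 13 → In.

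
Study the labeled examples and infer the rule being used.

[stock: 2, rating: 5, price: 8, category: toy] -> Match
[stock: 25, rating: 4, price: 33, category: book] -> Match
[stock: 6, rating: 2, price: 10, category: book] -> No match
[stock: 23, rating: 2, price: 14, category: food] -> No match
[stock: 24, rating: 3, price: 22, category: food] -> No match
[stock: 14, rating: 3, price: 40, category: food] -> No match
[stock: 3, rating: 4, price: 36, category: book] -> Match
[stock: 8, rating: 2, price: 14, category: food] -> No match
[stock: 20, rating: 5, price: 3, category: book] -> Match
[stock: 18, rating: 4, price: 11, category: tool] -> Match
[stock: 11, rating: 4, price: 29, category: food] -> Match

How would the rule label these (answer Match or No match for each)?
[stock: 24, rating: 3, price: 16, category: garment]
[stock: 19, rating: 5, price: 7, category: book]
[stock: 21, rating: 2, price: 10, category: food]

Every 'Match' example satisfies: rating ≥ 4. None of the 'No match' examples do.
[stock: 24, rating: 3, price: 16, category: garment]: rating = 3, does not fit → No match. [stock: 19, rating: 5, price: 7, category: book]: rating = 5, checks out → Match. [stock: 21, rating: 2, price: 10, category: food]: rating = 2, does not fit → No match.

No match, Match, No match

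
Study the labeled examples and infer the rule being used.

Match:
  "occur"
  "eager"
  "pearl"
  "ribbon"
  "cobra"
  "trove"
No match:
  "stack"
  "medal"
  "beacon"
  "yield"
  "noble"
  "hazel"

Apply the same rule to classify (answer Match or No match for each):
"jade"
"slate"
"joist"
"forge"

No match, No match, No match, Match

The distinguishing property — contains 'r' — holds for all the 'Match' cases and none of the 'No match' cases.
"jade": No match (no 'r'). "slate": No match (no 'r'). "joist": No match (no 'r'). "forge": Match (has 'r').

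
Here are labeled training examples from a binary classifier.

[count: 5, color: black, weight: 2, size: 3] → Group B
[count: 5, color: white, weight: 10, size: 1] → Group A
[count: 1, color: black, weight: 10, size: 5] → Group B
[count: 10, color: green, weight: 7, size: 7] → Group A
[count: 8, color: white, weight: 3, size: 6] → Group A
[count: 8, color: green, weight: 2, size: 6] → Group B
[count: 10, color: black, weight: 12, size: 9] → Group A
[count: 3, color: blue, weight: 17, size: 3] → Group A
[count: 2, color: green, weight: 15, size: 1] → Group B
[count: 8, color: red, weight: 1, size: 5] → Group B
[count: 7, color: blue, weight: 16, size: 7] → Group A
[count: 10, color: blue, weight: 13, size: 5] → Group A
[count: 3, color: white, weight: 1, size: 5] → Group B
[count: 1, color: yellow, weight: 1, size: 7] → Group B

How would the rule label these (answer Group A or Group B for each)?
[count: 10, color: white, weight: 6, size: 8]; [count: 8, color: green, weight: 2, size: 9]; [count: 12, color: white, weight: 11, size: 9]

The rule appears to be: count ≥ 3 AND weight ≥ 3.

Group A, Group B, Group A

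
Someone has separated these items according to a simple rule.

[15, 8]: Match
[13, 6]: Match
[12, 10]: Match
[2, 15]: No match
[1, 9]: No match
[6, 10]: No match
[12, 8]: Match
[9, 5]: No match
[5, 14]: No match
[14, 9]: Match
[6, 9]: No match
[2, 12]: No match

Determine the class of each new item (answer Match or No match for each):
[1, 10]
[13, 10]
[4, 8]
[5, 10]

No match, Match, No match, No match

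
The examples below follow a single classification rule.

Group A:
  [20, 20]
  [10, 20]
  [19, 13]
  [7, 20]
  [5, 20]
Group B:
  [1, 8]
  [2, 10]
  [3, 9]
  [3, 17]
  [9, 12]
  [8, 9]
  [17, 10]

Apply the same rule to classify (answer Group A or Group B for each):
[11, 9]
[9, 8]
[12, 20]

Group B, Group B, Group A

The rule appears to be: max ≥ 19.
[11, 9] → max 11 → Group B. [9, 8] → max 9 → Group B. [12, 20] → max 20 → Group A.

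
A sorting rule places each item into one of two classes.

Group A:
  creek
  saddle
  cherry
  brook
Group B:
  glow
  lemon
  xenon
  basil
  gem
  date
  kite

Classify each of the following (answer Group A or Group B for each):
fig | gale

Group B, Group B

The pattern is that an item is 'Group A' exactly when: has a double letter.
fig: no doubled letter — fails this test, so Group B.
gale: no doubled letter — fails this test, so Group B.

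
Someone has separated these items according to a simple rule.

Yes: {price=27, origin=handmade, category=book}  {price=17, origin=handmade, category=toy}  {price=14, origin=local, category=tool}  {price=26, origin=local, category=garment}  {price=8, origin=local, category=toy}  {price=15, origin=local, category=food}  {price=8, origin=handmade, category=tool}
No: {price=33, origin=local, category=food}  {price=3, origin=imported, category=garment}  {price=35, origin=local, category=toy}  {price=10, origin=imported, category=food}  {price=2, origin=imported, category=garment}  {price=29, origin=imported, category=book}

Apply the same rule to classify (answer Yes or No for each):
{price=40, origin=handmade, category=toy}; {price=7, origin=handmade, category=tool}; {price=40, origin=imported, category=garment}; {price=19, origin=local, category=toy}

No, Yes, No, Yes

'Yes' ⟺ origin is not imported AND price ≤ 27.
{price=40, origin=handmade, category=toy}: origin is handmade, price = 40, does not fit → No.
{price=7, origin=handmade, category=tool}: origin is handmade, price = 7, fits → Yes.
{price=40, origin=imported, category=garment}: origin is imported, price = 40, does not fit → No.
{price=19, origin=local, category=toy}: origin is local, price = 19, fits → Yes.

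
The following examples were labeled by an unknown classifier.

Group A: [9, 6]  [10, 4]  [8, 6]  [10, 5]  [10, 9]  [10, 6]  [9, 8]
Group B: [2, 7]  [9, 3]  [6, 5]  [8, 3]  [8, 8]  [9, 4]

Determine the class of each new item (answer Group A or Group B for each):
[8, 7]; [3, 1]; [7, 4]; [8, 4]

'Group A' ⟺ first > second AND sum ≥ 14.
Group A: [8, 7], since 8 > 7, 8+7 = 15. Group B: [3, 1], since 3 > 1, 3+1 = 4. Group B: [7, 4], since 7 > 4, 7+4 = 11. Group B: [8, 4], since 8 > 4, 8+4 = 12.

Group A, Group B, Group B, Group B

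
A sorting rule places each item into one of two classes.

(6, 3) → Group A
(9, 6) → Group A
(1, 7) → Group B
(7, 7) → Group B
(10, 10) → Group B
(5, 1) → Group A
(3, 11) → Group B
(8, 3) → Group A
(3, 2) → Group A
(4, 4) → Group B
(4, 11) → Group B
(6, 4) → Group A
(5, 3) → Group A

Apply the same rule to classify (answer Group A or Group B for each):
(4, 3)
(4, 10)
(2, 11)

The simplest hypothesis consistent with all the labels is: first > second.
(4, 3): Group A (4 > 3).
(4, 10): Group B (4 < 10).
(2, 11): Group B (2 < 11).

Group A, Group B, Group B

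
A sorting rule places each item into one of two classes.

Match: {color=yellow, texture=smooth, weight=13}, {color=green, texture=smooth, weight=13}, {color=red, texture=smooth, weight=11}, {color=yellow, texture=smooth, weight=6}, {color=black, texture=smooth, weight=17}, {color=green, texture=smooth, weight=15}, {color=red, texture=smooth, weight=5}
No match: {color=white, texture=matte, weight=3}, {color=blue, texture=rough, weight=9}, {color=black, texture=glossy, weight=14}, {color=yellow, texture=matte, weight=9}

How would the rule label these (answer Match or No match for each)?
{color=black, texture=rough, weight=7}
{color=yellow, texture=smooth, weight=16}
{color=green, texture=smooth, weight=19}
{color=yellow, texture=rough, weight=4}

'Match' ⟺ texture is smooth.
{color=black, texture=rough, weight=7}: No match (texture is rough). {color=yellow, texture=smooth, weight=16}: Match (texture is smooth). {color=green, texture=smooth, weight=19}: Match (texture is smooth). {color=yellow, texture=rough, weight=4}: No match (texture is rough).

No match, Match, Match, No match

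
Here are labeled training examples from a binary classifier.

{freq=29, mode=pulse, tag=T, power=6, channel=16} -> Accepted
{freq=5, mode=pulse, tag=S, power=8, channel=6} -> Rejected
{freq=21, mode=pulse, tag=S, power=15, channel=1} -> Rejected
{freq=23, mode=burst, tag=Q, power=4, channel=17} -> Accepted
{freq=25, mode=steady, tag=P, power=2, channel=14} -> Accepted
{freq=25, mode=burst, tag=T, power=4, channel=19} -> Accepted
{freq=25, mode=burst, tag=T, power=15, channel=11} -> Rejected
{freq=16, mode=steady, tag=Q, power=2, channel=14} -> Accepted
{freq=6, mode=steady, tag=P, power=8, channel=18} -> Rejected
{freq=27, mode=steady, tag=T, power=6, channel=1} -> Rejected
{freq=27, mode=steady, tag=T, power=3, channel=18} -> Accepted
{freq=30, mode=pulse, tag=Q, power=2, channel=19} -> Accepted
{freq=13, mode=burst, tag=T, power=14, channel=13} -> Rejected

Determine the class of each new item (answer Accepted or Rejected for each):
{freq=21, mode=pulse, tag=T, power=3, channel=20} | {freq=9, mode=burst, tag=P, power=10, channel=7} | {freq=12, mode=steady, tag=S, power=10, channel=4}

A rule that fits every label: channel ≥ 6 AND power ≤ 6 — true of each 'Accepted' example, false of each 'Rejected' one.
{freq=21, mode=pulse, tag=T, power=3, channel=20} → channel = 20, power = 3 → Accepted.
{freq=9, mode=burst, tag=P, power=10, channel=7} → channel = 7, power = 10 → Rejected.
{freq=12, mode=steady, tag=S, power=10, channel=4} → channel = 4, power = 10 → Rejected.

Accepted, Rejected, Rejected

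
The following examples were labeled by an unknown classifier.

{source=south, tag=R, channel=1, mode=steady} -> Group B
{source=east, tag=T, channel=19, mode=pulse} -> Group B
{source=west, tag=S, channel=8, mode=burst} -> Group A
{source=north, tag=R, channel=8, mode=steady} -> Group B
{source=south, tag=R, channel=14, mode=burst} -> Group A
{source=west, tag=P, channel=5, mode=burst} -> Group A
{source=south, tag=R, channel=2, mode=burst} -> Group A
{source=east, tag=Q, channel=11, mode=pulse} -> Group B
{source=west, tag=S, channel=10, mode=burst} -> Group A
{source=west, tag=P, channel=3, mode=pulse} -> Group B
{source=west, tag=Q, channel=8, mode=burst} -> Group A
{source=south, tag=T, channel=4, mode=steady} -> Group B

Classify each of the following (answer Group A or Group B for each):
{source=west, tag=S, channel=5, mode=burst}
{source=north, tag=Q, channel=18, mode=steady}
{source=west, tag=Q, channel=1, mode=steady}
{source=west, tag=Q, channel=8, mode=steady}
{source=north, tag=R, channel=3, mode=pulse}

Group A, Group B, Group B, Group B, Group B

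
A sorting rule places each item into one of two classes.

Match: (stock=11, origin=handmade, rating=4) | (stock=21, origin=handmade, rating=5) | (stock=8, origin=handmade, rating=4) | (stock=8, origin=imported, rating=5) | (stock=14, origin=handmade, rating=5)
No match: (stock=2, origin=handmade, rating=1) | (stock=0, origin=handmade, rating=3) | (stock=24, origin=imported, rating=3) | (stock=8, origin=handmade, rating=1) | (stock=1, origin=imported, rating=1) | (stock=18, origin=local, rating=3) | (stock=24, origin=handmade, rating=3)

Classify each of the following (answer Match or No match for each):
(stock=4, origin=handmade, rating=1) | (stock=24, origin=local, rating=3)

Every 'Match' example satisfies: rating ≥ 4. None of the 'No match' examples do.
(stock=4, origin=handmade, rating=1): rating = 1, doesn't qualify → No match.
(stock=24, origin=local, rating=3): rating = 3, doesn't qualify → No match.

No match, No match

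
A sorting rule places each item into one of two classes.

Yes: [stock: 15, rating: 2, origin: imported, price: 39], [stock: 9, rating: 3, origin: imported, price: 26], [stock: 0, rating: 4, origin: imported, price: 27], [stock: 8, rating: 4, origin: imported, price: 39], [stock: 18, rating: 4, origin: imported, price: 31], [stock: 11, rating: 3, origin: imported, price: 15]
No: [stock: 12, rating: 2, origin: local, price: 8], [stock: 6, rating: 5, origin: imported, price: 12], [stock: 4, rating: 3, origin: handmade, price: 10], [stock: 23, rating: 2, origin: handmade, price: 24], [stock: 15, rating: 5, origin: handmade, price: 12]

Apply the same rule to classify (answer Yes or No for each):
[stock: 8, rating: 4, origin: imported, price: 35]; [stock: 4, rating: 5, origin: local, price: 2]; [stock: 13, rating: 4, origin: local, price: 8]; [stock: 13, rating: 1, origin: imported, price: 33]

Yes, No, No, Yes

The classifier is using: origin is imported AND price ≥ 15.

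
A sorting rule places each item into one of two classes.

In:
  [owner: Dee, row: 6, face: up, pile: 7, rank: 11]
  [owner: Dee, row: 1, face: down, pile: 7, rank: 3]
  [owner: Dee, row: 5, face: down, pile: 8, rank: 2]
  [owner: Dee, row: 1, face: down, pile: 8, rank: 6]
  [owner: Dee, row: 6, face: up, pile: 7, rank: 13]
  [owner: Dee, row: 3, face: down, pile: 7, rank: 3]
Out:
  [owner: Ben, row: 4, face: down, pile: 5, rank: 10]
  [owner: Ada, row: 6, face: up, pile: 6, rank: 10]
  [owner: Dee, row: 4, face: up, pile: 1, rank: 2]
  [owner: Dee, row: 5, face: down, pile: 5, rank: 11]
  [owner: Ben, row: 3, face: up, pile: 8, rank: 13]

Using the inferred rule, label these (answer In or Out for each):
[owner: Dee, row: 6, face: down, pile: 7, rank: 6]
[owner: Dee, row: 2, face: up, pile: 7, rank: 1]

Every 'In' example satisfies: owner is Dee AND pile ≥ 6. None of the 'Out' examples do.
[owner: Dee, row: 6, face: down, pile: 7, rank: 6]: owner is Dee, pile = 7 — has this property, so In.
[owner: Dee, row: 2, face: up, pile: 7, rank: 1]: owner is Dee, pile = 7 — has this property, so In.

In, In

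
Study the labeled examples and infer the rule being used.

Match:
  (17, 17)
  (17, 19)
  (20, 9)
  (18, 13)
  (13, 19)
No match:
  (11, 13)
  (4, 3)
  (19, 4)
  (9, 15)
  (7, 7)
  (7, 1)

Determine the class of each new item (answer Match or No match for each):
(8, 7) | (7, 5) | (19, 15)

No match, No match, Match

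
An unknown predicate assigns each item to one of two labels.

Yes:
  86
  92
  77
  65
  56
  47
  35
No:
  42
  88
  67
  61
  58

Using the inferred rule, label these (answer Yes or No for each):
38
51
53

Yes, No, Yes

One predicate separates the groups cleanly: ≡ 2 (mod 3).
Yes: 38, since 38 mod 3 = 2.
No: 51, since 51 mod 3 = 0.
Yes: 53, since 53 mod 3 = 2.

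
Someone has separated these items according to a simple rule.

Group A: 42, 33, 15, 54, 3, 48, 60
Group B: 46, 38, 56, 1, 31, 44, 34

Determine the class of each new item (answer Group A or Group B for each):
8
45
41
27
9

A rule that fits every label: multiple of 3 — true of each 'Group A' example, false of each 'Group B' one.
8: Group B (8 = 3·2 + 2).
45: Group A (45 = 3·15).
41: Group B (41 = 3·13 + 2).
27: Group A (27 = 3·9).
9: Group A (9 = 3·3).

Group B, Group A, Group B, Group A, Group A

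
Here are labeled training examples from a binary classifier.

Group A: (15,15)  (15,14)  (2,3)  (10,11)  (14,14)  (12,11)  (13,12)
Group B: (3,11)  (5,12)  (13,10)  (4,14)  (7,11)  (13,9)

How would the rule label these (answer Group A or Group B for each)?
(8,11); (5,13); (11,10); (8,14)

Group B, Group B, Group A, Group B

The simplest hypothesis consistent with all the labels is: |first − second| ≤ 1.
(8,11): |8−11| = 3 — does not pass, so Group B.
(5,13): |5−13| = 8 — does not pass, so Group B.
(11,10): |11−10| = 1 — fits, so Group A.
(8,14): |8−14| = 6 — does not pass, so Group B.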